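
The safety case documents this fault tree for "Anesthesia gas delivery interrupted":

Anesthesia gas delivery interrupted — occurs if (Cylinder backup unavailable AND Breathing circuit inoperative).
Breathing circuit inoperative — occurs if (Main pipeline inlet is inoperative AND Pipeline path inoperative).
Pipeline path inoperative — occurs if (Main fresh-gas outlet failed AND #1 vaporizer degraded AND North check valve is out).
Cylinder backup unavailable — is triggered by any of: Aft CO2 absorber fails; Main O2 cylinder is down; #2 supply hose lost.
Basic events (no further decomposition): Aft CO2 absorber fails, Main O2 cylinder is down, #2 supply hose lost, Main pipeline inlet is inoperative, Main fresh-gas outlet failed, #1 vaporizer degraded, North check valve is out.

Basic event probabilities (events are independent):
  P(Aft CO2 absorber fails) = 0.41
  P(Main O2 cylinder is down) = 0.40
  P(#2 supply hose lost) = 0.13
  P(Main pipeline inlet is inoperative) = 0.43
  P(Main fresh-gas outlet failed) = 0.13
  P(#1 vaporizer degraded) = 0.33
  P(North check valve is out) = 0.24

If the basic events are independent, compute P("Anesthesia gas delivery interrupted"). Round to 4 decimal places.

0.0031

P(Cylinder backup unavailable) [OR] = 1 − (1−0.41) × (1−0.40) × (1−0.13) = 0.692020
P(Pipeline path inoperative) [AND] = 0.13 × 0.33 × 0.24 = 0.010296
P(Breathing circuit inoperative) [AND] = 0.43 × 0.010296 = 0.004427
P(Anesthesia gas delivery interrupted) [AND] = 0.692020 × 0.004427 = 0.003064
Rounded to 4 decimal places: P(Anesthesia gas delivery interrupted) ≈ 0.0031.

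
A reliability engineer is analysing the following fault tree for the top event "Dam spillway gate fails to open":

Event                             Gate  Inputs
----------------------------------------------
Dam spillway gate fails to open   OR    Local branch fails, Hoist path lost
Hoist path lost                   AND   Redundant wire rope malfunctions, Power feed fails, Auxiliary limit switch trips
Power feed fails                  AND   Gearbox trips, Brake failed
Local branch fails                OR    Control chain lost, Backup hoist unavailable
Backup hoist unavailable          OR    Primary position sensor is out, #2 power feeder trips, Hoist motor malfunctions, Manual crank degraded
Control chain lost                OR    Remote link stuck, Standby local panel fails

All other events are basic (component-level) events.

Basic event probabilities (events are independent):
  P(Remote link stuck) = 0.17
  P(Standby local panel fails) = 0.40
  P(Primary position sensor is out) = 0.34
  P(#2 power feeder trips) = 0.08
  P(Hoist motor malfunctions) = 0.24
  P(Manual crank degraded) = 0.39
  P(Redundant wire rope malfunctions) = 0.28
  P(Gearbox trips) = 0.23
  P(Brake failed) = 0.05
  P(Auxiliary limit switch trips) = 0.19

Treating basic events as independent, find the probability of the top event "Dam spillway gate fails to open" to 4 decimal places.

P(Control chain lost) [OR] = 1 − (1−0.17) × (1−0.40) = 0.502000
P(Backup hoist unavailable) [OR] = 1 − (1−0.34) × (1−0.08) × (1−0.24) × (1−0.39) = 0.718502
P(Local branch fails) [OR] = 1 − (1−0.502000) × (1−0.718502) = 0.859814
P(Power feed fails) [AND] = 0.23 × 0.05 = 0.011500
P(Hoist path lost) [AND] = 0.28 × 0.011500 × 0.19 = 0.000612
P(Dam spillway gate fails to open) [OR] = 1 − (1−0.859814) × (1−0.000612) = 0.859900
Rounded to 4 decimal places: P(Dam spillway gate fails to open) ≈ 0.8599.

0.8599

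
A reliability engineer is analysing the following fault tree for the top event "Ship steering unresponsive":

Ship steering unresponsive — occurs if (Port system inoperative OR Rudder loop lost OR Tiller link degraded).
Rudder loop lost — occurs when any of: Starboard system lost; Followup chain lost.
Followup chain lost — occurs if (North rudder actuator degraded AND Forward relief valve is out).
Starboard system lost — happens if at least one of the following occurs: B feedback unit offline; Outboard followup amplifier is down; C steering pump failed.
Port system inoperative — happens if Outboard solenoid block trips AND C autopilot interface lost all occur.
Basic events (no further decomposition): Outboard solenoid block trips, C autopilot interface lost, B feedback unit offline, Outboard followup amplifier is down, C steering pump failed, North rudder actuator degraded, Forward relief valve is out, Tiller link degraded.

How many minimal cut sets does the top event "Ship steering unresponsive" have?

6

Port system inoperative [AND]: one cut set from each child combined → 1 × 1 = 1 cut set(s).
Starboard system lost [OR]: union of children's cut sets → 3 cut set(s).
Followup chain lost [AND]: one cut set from each child combined → 1 × 1 = 1 cut set(s).
Rudder loop lost [OR]: union of children's cut sets → 4 cut set(s).
Ship steering unresponsive [OR]: union of children's cut sets → 6 cut set(s).
Minimal cut sets: {C autopilot interface lost, Outboard solenoid block trips}; {B feedback unit offline}; {Outboard followup amplifier is down}; {C steering pump failed}; {Forward relief valve is out, North rudder actuator degraded}; {Tiller link degraded}.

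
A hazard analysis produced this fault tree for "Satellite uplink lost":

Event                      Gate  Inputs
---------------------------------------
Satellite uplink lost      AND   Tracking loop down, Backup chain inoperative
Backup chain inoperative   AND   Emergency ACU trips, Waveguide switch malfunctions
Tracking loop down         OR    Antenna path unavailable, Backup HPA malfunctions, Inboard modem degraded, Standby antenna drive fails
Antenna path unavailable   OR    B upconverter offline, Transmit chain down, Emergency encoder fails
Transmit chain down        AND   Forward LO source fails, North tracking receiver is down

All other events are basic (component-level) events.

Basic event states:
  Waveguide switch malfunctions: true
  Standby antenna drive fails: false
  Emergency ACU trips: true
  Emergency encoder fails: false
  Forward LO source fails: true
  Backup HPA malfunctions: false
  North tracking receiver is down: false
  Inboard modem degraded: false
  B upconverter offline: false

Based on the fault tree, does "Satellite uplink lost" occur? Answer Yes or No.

Transmit chain down [AND]: Forward LO source fails=occurs, North tracking receiver is down=not → not all inputs occur → does not occur.
Antenna path unavailable [OR]: B upconverter offline=not, Transmit chain down=not, Emergency encoder fails=not → no input occurs → does not occur.
Tracking loop down [OR]: Antenna path unavailable=not, Backup HPA malfunctions=not, Inboard modem degraded=not, Standby antenna drive fails=not → no input occurs → does not occur.
Backup chain inoperative [AND]: Emergency ACU trips=occurs, Waveguide switch malfunctions=occurs → all inputs occur → occurs.
Satellite uplink lost [AND]: Tracking loop down=not, Backup chain inoperative=occurs → not all inputs occur → does not occur.

No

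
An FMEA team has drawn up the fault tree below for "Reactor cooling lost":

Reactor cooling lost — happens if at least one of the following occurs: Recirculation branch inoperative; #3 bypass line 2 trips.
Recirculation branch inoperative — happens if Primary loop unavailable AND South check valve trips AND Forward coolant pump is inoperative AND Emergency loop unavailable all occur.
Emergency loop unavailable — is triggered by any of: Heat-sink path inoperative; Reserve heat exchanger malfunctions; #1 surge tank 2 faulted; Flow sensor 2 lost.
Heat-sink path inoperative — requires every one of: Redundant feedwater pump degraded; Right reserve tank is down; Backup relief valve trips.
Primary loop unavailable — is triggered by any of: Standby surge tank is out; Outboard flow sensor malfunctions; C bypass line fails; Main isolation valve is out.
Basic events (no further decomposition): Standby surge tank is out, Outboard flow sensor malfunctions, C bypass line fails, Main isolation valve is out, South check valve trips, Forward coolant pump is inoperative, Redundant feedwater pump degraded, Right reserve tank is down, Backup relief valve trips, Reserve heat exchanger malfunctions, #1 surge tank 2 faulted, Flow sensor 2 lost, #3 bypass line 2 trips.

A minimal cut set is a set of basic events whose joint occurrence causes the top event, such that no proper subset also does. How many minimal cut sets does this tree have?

Primary loop unavailable [OR]: union of children's cut sets → 4 cut set(s).
Heat-sink path inoperative [AND]: one cut set from each child combined → 1 × 1 × 1 = 1 cut set(s).
Emergency loop unavailable [OR]: union of children's cut sets → 4 cut set(s).
Recirculation branch inoperative [AND]: one cut set from each child combined → 4 × 1 × 1 × 4 = 16 cut set(s).
Reactor cooling lost [OR]: union of children's cut sets → 17 cut set(s).

17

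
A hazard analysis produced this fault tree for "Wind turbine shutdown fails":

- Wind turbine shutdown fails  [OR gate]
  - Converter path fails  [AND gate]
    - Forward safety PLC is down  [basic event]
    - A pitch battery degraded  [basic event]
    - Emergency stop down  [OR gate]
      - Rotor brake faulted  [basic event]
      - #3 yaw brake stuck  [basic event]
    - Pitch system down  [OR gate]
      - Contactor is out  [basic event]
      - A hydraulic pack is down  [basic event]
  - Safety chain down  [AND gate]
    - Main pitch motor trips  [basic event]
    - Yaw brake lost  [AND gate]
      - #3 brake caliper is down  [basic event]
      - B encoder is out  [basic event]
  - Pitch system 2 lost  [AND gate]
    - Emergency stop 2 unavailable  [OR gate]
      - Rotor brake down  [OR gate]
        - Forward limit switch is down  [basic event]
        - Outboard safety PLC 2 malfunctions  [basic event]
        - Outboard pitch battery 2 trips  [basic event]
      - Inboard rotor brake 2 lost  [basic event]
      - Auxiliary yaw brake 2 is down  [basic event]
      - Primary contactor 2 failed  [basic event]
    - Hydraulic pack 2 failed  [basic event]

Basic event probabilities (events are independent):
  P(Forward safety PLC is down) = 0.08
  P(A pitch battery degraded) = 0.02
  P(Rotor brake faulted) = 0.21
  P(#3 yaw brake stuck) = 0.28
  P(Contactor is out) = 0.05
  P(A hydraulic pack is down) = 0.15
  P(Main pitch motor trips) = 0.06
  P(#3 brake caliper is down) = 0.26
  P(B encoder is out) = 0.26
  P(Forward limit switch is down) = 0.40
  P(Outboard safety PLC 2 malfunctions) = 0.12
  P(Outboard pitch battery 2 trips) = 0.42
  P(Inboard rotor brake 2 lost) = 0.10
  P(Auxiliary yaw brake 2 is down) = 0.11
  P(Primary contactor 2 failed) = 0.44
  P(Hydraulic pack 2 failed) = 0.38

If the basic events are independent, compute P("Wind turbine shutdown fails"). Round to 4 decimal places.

0.3306

P(Emergency stop down) [OR] = 1 − (1−0.21) × (1−0.28) = 0.431200
P(Pitch system down) [OR] = 1 − (1−0.05) × (1−0.15) = 0.192500
P(Converter path fails) [AND] = 0.08 × 0.02 × 0.431200 × 0.192500 = 0.000133
P(Yaw brake lost) [AND] = 0.26 × 0.26 = 0.067600
P(Safety chain down) [AND] = 0.06 × 0.067600 = 0.004056
P(Rotor brake down) [OR] = 1 − (1−0.40) × (1−0.12) × (1−0.42) = 0.693760
P(Emergency stop 2 unavailable) [OR] = 1 − (1−0.693760) × (1−0.10) × (1−0.11) × (1−0.44) = 0.862633
P(Pitch system 2 lost) [AND] = 0.862633 × 0.38 = 0.327801
P(Wind turbine shutdown fails) [OR] = 1 − (1−0.000133) × (1−0.004056) × (1−0.327801) = 0.330616
Rounded to 4 decimal places: P(Wind turbine shutdown fails) ≈ 0.3306.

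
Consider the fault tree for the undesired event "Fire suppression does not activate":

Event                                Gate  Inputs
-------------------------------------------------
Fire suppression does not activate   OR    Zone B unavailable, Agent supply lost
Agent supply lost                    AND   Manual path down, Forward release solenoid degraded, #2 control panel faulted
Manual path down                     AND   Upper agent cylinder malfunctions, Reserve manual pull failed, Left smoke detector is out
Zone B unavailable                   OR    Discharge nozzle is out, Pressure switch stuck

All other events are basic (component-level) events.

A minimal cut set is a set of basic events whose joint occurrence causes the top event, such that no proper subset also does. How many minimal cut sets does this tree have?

3

Zone B unavailable [OR]: union of children's cut sets → 2 cut set(s).
Manual path down [AND]: one cut set from each child combined → 1 × 1 × 1 = 1 cut set(s).
Agent supply lost [AND]: one cut set from each child combined → 1 × 1 × 1 = 1 cut set(s).
Fire suppression does not activate [OR]: union of children's cut sets → 3 cut set(s).
Minimal cut sets: {Discharge nozzle is out}; {Pressure switch stuck}; {#2 control panel faulted, Forward release solenoid degraded, Left smoke detector is out, Reserve manual pull failed, Upper agent cylinder malfunctions}.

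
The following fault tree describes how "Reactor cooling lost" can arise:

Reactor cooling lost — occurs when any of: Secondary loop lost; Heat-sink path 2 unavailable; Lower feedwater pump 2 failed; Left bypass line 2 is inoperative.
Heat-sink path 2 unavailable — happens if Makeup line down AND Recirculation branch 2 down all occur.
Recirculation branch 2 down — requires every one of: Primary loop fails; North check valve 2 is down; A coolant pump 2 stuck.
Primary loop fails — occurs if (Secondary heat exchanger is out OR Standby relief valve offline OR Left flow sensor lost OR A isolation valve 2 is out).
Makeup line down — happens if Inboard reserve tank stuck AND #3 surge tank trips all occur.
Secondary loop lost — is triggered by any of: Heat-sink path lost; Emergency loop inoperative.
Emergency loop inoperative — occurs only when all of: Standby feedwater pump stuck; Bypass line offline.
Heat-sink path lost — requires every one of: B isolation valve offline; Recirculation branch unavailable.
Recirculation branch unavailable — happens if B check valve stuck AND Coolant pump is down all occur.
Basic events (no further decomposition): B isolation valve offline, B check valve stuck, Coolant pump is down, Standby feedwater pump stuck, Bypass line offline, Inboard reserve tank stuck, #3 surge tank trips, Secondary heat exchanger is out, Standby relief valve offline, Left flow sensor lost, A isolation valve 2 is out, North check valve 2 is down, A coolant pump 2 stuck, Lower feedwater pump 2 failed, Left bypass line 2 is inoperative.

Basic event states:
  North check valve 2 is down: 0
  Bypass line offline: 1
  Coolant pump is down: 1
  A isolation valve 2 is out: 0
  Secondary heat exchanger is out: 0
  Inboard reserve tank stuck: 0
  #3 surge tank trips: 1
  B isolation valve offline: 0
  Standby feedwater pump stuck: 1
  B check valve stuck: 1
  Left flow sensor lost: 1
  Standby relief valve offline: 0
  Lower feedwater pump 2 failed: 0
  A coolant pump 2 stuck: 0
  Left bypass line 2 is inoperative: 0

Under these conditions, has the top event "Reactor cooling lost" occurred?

Yes

Recirculation branch unavailable [AND]: B check valve stuck=occurs, Coolant pump is down=occurs → all inputs occur → occurs.
Heat-sink path lost [AND]: B isolation valve offline=not, Recirculation branch unavailable=occurs → not all inputs occur → does not occur.
Emergency loop inoperative [AND]: Standby feedwater pump stuck=occurs, Bypass line offline=occurs → all inputs occur → occurs.
Secondary loop lost [OR]: Heat-sink path lost=not, Emergency loop inoperative=occurs → at least one input occurs → occurs.
Makeup line down [AND]: Inboard reserve tank stuck=not, #3 surge tank trips=occurs → not all inputs occur → does not occur.
Primary loop fails [OR]: Secondary heat exchanger is out=not, Standby relief valve offline=not, Left flow sensor lost=occurs, A isolation valve 2 is out=not → at least one input occurs → occurs.
Recirculation branch 2 down [AND]: Primary loop fails=occurs, North check valve 2 is down=not, A coolant pump 2 stuck=not → not all inputs occur → does not occur.
Heat-sink path 2 unavailable [AND]: Makeup line down=not, Recirculation branch 2 down=not → not all inputs occur → does not occur.
Reactor cooling lost [OR]: Secondary loop lost=occurs, Heat-sink path 2 unavailable=not, Lower feedwater pump 2 failed=not, Left bypass line 2 is inoperative=not → at least one input occurs → occurs.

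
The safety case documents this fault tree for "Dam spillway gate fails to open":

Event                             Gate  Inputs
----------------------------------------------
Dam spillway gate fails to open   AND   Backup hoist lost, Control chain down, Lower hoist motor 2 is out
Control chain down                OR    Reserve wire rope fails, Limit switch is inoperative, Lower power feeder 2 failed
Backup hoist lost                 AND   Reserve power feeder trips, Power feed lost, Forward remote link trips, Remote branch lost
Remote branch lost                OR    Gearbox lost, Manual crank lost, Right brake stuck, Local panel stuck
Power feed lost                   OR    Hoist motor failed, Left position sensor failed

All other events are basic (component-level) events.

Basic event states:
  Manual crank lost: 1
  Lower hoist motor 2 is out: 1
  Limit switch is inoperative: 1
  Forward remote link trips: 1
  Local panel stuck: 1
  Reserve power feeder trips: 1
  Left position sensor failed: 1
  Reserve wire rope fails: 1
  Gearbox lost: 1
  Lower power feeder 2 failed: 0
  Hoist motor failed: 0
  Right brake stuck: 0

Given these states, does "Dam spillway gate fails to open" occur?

Power feed lost [OR]: Hoist motor failed=not, Left position sensor failed=occurs → at least one input occurs → occurs.
Remote branch lost [OR]: Gearbox lost=occurs, Manual crank lost=occurs, Right brake stuck=not, Local panel stuck=occurs → at least one input occurs → occurs.
Backup hoist lost [AND]: Reserve power feeder trips=occurs, Power feed lost=occurs, Forward remote link trips=occurs, Remote branch lost=occurs → all inputs occur → occurs.
Control chain down [OR]: Reserve wire rope fails=occurs, Limit switch is inoperative=occurs, Lower power feeder 2 failed=not → at least one input occurs → occurs.
Dam spillway gate fails to open [AND]: Backup hoist lost=occurs, Control chain down=occurs, Lower hoist motor 2 is out=occurs → all inputs occur → occurs.

Yes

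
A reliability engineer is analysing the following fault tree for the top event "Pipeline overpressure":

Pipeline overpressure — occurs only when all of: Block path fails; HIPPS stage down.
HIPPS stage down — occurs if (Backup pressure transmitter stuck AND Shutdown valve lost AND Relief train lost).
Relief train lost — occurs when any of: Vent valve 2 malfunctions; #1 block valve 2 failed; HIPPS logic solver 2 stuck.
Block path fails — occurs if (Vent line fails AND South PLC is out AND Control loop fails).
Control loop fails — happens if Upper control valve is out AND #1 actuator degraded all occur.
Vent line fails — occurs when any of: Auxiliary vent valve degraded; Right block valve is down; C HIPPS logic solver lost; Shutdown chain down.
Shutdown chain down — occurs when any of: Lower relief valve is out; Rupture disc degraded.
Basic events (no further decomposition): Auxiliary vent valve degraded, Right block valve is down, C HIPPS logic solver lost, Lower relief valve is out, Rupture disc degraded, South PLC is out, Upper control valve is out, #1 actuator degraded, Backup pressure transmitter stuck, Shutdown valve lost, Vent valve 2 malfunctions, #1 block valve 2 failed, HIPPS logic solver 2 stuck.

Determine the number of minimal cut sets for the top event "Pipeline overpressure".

15

Shutdown chain down [OR]: union of children's cut sets → 2 cut set(s).
Vent line fails [OR]: union of children's cut sets → 5 cut set(s).
Control loop fails [AND]: one cut set from each child combined → 1 × 1 = 1 cut set(s).
Block path fails [AND]: one cut set from each child combined → 5 × 1 × 1 = 5 cut set(s).
Relief train lost [OR]: union of children's cut sets → 3 cut set(s).
HIPPS stage down [AND]: one cut set from each child combined → 1 × 1 × 3 = 3 cut set(s).
Pipeline overpressure [AND]: one cut set from each child combined → 5 × 3 = 15 cut set(s).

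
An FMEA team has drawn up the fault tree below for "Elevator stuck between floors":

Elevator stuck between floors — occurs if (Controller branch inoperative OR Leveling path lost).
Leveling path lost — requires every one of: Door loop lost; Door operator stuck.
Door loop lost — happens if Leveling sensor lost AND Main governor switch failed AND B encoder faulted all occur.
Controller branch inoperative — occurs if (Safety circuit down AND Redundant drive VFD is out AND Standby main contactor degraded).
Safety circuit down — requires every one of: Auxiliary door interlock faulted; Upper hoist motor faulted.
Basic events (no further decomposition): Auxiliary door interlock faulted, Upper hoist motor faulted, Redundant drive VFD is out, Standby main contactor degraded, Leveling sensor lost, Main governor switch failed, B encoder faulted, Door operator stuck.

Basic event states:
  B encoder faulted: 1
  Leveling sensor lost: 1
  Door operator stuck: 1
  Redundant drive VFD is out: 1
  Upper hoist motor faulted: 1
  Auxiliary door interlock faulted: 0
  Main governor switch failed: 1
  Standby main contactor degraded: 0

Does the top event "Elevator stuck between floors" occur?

Yes

Safety circuit down [AND]: Auxiliary door interlock faulted=not, Upper hoist motor faulted=occurs → not all inputs occur → does not occur.
Controller branch inoperative [AND]: Safety circuit down=not, Redundant drive VFD is out=occurs, Standby main contactor degraded=not → not all inputs occur → does not occur.
Door loop lost [AND]: Leveling sensor lost=occurs, Main governor switch failed=occurs, B encoder faulted=occurs → all inputs occur → occurs.
Leveling path lost [AND]: Door loop lost=occurs, Door operator stuck=occurs → all inputs occur → occurs.
Elevator stuck between floors [OR]: Controller branch inoperative=not, Leveling path lost=occurs → at least one input occurs → occurs.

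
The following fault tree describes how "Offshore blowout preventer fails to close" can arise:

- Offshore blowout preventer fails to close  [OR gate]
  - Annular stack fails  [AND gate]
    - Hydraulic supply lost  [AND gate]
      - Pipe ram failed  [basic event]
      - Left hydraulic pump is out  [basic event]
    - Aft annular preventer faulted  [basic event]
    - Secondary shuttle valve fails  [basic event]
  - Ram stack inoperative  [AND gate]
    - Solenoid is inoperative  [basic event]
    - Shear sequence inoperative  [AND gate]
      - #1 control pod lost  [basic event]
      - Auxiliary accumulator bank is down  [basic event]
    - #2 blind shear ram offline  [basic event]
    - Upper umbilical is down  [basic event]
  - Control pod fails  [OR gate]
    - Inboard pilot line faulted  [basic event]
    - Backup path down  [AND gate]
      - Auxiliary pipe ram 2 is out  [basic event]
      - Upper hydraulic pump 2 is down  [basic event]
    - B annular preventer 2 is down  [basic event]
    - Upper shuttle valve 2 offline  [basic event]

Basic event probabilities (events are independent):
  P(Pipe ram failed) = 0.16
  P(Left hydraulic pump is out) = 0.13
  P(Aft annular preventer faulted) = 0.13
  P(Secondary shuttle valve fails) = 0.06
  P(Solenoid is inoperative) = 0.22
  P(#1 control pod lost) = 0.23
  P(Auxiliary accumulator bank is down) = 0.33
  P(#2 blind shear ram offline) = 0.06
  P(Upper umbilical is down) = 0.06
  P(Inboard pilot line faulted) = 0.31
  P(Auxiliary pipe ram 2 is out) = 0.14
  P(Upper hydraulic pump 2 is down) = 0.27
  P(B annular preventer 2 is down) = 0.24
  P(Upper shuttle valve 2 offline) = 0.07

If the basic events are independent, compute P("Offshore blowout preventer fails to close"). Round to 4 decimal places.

P(Hydraulic supply lost) [AND] = 0.16 × 0.13 = 0.020800
P(Annular stack fails) [AND] = 0.020800 × 0.13 × 0.06 = 0.000162
P(Shear sequence inoperative) [AND] = 0.23 × 0.33 = 0.075900
P(Ram stack inoperative) [AND] = 0.22 × 0.075900 × 0.06 × 0.06 = 0.000060
P(Backup path down) [AND] = 0.14 × 0.27 = 0.037800
P(Control pod fails) [OR] = 1 − (1−0.31) × (1−0.037800) × (1−0.24) × (1−0.07) = 0.530743
P(Offshore blowout preventer fails to close) [OR] = 1 − (1−0.000162) × (1−0.000060) × (1−0.530743) = 0.530847
Rounded to 4 decimal places: P(Offshore blowout preventer fails to close) ≈ 0.5308.

0.5308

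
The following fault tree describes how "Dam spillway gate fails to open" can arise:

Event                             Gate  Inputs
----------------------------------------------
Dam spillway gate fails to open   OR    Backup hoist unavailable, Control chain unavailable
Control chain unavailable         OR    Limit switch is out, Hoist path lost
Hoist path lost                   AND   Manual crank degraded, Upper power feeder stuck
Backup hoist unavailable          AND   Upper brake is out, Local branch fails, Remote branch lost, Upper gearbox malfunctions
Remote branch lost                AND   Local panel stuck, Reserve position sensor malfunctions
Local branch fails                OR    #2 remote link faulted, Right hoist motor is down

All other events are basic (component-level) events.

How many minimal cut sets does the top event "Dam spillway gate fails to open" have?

4

Local branch fails [OR]: union of children's cut sets → 2 cut set(s).
Remote branch lost [AND]: one cut set from each child combined → 1 × 1 = 1 cut set(s).
Backup hoist unavailable [AND]: one cut set from each child combined → 1 × 2 × 1 × 1 = 2 cut set(s).
Hoist path lost [AND]: one cut set from each child combined → 1 × 1 = 1 cut set(s).
Control chain unavailable [OR]: union of children's cut sets → 2 cut set(s).
Dam spillway gate fails to open [OR]: union of children's cut sets → 4 cut set(s).
Minimal cut sets: {#2 remote link faulted, Local panel stuck, Reserve position sensor malfunctions, Upper brake is out, Upper gearbox malfunctions}; {Local panel stuck, Reserve position sensor malfunctions, Right hoist motor is down, Upper brake is out, Upper gearbox malfunctions}; {Limit switch is out}; {Manual crank degraded, Upper power feeder stuck}.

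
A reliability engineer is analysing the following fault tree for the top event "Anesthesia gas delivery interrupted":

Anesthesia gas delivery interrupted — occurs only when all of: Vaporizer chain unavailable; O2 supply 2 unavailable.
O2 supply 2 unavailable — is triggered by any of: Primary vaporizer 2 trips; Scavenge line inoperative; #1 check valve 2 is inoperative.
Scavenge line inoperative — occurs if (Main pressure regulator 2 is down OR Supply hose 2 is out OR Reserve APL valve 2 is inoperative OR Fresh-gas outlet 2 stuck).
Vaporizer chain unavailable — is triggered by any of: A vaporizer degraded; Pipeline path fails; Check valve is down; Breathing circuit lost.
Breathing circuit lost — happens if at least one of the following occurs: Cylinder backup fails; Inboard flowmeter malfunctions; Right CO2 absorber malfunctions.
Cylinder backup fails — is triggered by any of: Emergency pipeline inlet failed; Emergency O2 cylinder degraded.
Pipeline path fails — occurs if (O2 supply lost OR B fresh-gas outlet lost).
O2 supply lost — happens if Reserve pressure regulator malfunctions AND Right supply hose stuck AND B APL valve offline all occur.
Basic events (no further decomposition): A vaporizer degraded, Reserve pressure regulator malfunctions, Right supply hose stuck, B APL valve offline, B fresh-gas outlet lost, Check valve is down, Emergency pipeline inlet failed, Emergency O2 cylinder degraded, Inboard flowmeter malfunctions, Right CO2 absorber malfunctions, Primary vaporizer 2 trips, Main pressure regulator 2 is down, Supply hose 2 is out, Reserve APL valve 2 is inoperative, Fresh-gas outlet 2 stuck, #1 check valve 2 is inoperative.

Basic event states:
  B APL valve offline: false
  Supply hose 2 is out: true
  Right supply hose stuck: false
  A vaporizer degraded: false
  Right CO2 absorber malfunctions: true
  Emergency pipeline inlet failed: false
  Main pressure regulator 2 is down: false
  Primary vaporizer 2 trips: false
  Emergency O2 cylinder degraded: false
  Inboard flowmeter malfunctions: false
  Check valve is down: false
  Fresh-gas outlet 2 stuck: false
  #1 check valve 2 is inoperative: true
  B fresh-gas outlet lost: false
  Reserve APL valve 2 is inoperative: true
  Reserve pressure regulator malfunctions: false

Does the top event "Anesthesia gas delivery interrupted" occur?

Yes

O2 supply lost [AND]: Reserve pressure regulator malfunctions=not, Right supply hose stuck=not, B APL valve offline=not → not all inputs occur → does not occur.
Pipeline path fails [OR]: O2 supply lost=not, B fresh-gas outlet lost=not → no input occurs → does not occur.
Cylinder backup fails [OR]: Emergency pipeline inlet failed=not, Emergency O2 cylinder degraded=not → no input occurs → does not occur.
Breathing circuit lost [OR]: Cylinder backup fails=not, Inboard flowmeter malfunctions=not, Right CO2 absorber malfunctions=occurs → at least one input occurs → occurs.
Vaporizer chain unavailable [OR]: A vaporizer degraded=not, Pipeline path fails=not, Check valve is down=not, Breathing circuit lost=occurs → at least one input occurs → occurs.
Scavenge line inoperative [OR]: Main pressure regulator 2 is down=not, Supply hose 2 is out=occurs, Reserve APL valve 2 is inoperative=occurs, Fresh-gas outlet 2 stuck=not → at least one input occurs → occurs.
O2 supply 2 unavailable [OR]: Primary vaporizer 2 trips=not, Scavenge line inoperative=occurs, #1 check valve 2 is inoperative=occurs → at least one input occurs → occurs.
Anesthesia gas delivery interrupted [AND]: Vaporizer chain unavailable=occurs, O2 supply 2 unavailable=occurs → all inputs occur → occurs.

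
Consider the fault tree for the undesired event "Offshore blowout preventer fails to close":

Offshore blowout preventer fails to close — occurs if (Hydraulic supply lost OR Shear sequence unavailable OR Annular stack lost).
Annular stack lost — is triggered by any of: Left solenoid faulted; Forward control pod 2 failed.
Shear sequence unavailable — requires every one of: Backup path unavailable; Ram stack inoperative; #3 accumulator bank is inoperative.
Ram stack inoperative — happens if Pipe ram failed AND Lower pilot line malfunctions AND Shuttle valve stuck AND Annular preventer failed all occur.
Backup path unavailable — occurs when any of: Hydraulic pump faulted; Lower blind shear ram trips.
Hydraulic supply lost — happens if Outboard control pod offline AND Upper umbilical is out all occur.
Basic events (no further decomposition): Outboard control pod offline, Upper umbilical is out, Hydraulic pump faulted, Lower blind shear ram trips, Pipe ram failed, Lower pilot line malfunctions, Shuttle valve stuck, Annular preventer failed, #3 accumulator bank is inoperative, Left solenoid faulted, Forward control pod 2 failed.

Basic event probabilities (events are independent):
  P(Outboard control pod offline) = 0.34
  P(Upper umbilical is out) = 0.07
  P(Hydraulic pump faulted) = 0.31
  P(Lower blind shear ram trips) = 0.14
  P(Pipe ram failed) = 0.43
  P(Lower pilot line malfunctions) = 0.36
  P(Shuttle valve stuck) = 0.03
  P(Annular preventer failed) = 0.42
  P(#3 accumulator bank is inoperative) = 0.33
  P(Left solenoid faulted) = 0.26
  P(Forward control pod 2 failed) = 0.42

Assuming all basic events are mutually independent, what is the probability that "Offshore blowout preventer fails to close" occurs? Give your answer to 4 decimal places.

0.5811

P(Hydraulic supply lost) [AND] = 0.34 × 0.07 = 0.023800
P(Backup path unavailable) [OR] = 1 − (1−0.31) × (1−0.14) = 0.406600
P(Ram stack inoperative) [AND] = 0.43 × 0.36 × 0.03 × 0.42 = 0.001950
P(Shear sequence unavailable) [AND] = 0.406600 × 0.001950 × 0.33 = 0.000262
P(Annular stack lost) [OR] = 1 − (1−0.26) × (1−0.42) = 0.570800
P(Offshore blowout preventer fails to close) [OR] = 1 − (1−0.023800) × (1−0.000262) × (1−0.570800) = 0.581125
Rounded to 4 decimal places: P(Offshore blowout preventer fails to close) ≈ 0.5811.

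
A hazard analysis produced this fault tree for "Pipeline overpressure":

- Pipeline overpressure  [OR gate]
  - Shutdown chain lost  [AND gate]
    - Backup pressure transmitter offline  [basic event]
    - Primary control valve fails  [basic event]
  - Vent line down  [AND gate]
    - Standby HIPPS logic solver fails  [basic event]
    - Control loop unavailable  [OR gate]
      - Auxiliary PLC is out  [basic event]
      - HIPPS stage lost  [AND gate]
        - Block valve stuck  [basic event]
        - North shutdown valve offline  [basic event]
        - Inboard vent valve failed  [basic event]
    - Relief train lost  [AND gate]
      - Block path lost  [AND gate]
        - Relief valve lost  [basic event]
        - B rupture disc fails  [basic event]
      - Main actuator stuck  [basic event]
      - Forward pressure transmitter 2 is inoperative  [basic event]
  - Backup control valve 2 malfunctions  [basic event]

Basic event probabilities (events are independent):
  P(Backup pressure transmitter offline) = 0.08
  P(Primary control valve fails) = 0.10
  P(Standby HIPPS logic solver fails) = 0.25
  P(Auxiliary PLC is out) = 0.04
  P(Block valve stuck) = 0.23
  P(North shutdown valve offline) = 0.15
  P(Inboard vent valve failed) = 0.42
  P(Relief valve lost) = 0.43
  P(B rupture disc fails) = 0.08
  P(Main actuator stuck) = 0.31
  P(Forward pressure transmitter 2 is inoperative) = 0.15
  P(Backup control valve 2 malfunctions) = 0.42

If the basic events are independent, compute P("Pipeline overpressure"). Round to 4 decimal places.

P(Shutdown chain lost) [AND] = 0.08 × 0.10 = 0.008000
P(HIPPS stage lost) [AND] = 0.23 × 0.15 × 0.42 = 0.014490
P(Control loop unavailable) [OR] = 1 − (1−0.04) × (1−0.014490) = 0.053910
P(Block path lost) [AND] = 0.43 × 0.08 = 0.034400
P(Relief train lost) [AND] = 0.034400 × 0.31 × 0.15 = 0.001600
P(Vent line down) [AND] = 0.25 × 0.053910 × 0.001600 = 0.000022
P(Pipeline overpressure) [OR] = 1 − (1−0.008000) × (1−0.000022) × (1−0.42) = 0.424653
Rounded to 4 decimal places: P(Pipeline overpressure) ≈ 0.4247.

0.4247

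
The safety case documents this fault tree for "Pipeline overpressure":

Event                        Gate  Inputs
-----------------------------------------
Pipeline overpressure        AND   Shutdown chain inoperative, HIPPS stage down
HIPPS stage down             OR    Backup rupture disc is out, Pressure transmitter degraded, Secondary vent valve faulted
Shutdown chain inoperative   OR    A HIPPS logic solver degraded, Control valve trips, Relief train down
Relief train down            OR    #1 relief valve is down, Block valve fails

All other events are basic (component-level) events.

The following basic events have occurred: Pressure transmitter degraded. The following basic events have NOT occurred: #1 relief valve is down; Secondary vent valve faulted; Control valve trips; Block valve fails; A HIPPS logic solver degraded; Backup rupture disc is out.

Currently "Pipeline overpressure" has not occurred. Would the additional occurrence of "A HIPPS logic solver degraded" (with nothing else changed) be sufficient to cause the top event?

Yes

Counterfactual: set "A HIPPS logic solver degraded" to occurred.
Relief train down [OR]: #1 relief valve is down=not, Block valve fails=not → no input occurs → does not occur.
Shutdown chain inoperative [OR]: A HIPPS logic solver degraded=occurs, Control valve trips=not, Relief train down=not → at least one input occurs → occurs.
HIPPS stage down [OR]: Backup rupture disc is out=not, Pressure transmitter degraded=occurs, Secondary vent valve faulted=not → at least one input occurs → occurs.
Pipeline overpressure [AND]: Shutdown chain inoperative=occurs, HIPPS stage down=occurs → all inputs occur → occurs.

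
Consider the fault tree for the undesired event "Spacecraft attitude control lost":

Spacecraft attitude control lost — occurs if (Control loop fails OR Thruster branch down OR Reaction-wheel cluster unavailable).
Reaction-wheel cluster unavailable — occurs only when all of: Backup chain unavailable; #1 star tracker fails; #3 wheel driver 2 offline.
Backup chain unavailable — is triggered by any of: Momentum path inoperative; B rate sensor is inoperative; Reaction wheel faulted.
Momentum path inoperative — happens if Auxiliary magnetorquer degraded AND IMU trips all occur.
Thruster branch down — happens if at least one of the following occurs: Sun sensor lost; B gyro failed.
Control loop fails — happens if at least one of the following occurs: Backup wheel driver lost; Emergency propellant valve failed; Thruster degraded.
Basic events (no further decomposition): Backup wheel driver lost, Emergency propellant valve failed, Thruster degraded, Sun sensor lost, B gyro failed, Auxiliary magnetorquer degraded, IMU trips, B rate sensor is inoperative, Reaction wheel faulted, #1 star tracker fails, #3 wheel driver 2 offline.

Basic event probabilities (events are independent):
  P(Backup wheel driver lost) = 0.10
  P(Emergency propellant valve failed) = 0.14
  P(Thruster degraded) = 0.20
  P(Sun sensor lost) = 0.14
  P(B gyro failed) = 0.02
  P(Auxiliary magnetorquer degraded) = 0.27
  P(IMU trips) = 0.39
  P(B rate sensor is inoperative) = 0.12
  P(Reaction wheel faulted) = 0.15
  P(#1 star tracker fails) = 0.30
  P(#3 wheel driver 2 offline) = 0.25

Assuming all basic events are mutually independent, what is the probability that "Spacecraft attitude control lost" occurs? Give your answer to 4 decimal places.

P(Control loop fails) [OR] = 1 − (1−0.10) × (1−0.14) × (1−0.20) = 0.380800
P(Thruster branch down) [OR] = 1 − (1−0.14) × (1−0.02) = 0.157200
P(Momentum path inoperative) [AND] = 0.27 × 0.39 = 0.105300
P(Backup chain unavailable) [OR] = 1 − (1−0.105300) × (1−0.12) × (1−0.15) = 0.330764
P(Reaction-wheel cluster unavailable) [AND] = 0.330764 × 0.30 × 0.25 = 0.024807
P(Spacecraft attitude control lost) [OR] = 1 − (1−0.380800) × (1−0.157200) × (1−0.024807) = 0.491084
Rounded to 4 decimal places: P(Spacecraft attitude control lost) ≈ 0.4911.

0.4911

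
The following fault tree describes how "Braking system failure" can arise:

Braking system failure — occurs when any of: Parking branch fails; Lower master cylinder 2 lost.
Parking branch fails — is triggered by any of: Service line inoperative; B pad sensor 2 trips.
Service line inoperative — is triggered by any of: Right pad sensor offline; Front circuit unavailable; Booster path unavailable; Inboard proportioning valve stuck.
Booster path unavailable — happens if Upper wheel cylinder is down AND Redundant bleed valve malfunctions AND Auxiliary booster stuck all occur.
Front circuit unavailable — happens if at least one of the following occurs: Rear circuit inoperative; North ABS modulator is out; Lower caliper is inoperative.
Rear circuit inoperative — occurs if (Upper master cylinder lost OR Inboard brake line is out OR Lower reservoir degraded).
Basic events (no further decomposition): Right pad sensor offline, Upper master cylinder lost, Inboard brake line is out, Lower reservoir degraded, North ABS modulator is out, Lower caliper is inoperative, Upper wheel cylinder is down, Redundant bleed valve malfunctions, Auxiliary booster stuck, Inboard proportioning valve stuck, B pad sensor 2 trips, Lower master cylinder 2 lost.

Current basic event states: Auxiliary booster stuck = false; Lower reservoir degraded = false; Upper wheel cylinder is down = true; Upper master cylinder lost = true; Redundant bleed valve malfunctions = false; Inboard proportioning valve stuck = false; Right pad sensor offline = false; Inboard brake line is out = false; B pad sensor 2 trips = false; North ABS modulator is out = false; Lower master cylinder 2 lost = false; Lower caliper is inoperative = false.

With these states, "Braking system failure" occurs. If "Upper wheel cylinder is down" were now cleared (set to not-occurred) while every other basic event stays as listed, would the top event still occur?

Yes

Counterfactual: set "Upper wheel cylinder is down" to not occurred.
Rear circuit inoperative [OR]: Upper master cylinder lost=occurs, Inboard brake line is out=not, Lower reservoir degraded=not → at least one input occurs → occurs.
Front circuit unavailable [OR]: Rear circuit inoperative=occurs, North ABS modulator is out=not, Lower caliper is inoperative=not → at least one input occurs → occurs.
Booster path unavailable [AND]: Upper wheel cylinder is down=not, Redundant bleed valve malfunctions=not, Auxiliary booster stuck=not → not all inputs occur → does not occur.
Service line inoperative [OR]: Right pad sensor offline=not, Front circuit unavailable=occurs, Booster path unavailable=not, Inboard proportioning valve stuck=not → at least one input occurs → occurs.
Parking branch fails [OR]: Service line inoperative=occurs, B pad sensor 2 trips=not → at least one input occurs → occurs.
Braking system failure [OR]: Parking branch fails=occurs, Lower master cylinder 2 lost=not → at least one input occurs → occurs.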